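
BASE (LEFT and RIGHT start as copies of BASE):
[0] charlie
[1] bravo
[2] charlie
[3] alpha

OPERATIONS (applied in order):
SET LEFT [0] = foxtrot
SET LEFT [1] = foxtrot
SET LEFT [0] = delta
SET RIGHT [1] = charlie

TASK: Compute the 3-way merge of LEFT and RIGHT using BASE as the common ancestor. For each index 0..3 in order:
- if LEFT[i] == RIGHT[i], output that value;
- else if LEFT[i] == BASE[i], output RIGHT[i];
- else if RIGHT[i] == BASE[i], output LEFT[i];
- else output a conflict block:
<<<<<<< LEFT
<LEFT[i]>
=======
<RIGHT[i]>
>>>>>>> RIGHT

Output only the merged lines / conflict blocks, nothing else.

Answer: delta
<<<<<<< LEFT
foxtrot
=======
charlie
>>>>>>> RIGHT
charlie
alpha

Derivation:
Final LEFT:  [delta, foxtrot, charlie, alpha]
Final RIGHT: [charlie, charlie, charlie, alpha]
i=0: L=delta, R=charlie=BASE -> take LEFT -> delta
i=1: BASE=bravo L=foxtrot R=charlie all differ -> CONFLICT
i=2: L=charlie R=charlie -> agree -> charlie
i=3: L=alpha R=alpha -> agree -> alpha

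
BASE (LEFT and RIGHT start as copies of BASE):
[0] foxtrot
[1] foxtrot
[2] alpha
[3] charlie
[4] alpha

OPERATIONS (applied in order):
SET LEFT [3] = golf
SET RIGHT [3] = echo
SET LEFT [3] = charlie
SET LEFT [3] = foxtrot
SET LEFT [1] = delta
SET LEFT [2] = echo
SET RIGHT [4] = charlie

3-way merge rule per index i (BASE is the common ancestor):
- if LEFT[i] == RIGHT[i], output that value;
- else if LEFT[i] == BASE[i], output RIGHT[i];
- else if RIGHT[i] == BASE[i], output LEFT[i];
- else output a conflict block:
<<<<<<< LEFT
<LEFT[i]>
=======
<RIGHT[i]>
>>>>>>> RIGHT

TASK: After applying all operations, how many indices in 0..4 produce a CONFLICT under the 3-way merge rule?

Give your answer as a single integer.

Final LEFT:  [foxtrot, delta, echo, foxtrot, alpha]
Final RIGHT: [foxtrot, foxtrot, alpha, echo, charlie]
i=0: L=foxtrot R=foxtrot -> agree -> foxtrot
i=1: L=delta, R=foxtrot=BASE -> take LEFT -> delta
i=2: L=echo, R=alpha=BASE -> take LEFT -> echo
i=3: BASE=charlie L=foxtrot R=echo all differ -> CONFLICT
i=4: L=alpha=BASE, R=charlie -> take RIGHT -> charlie
Conflict count: 1

Answer: 1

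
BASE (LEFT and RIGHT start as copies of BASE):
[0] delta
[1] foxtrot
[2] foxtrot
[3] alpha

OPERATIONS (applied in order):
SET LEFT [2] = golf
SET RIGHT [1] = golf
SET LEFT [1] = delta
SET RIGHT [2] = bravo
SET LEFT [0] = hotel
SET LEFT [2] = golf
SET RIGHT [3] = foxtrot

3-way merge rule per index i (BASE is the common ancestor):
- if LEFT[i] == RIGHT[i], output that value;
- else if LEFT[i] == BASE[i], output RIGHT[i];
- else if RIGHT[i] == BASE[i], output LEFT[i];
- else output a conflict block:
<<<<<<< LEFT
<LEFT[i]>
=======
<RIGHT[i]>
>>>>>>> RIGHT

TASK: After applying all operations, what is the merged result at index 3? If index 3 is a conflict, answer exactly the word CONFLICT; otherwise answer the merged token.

Answer: foxtrot

Derivation:
Final LEFT:  [hotel, delta, golf, alpha]
Final RIGHT: [delta, golf, bravo, foxtrot]
i=0: L=hotel, R=delta=BASE -> take LEFT -> hotel
i=1: BASE=foxtrot L=delta R=golf all differ -> CONFLICT
i=2: BASE=foxtrot L=golf R=bravo all differ -> CONFLICT
i=3: L=alpha=BASE, R=foxtrot -> take RIGHT -> foxtrot
Index 3 -> foxtrot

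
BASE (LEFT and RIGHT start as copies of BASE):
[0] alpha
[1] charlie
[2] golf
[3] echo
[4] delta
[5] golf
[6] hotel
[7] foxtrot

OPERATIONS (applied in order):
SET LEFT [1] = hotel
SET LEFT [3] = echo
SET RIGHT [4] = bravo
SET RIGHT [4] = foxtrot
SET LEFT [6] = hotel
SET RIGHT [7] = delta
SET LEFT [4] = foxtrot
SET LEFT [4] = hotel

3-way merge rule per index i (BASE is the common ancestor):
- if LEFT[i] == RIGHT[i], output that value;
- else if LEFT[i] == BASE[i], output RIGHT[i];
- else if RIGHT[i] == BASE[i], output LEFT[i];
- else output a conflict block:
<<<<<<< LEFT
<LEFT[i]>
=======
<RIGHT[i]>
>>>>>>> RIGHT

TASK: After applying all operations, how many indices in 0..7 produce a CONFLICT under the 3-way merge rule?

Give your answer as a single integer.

Final LEFT:  [alpha, hotel, golf, echo, hotel, golf, hotel, foxtrot]
Final RIGHT: [alpha, charlie, golf, echo, foxtrot, golf, hotel, delta]
i=0: L=alpha R=alpha -> agree -> alpha
i=1: L=hotel, R=charlie=BASE -> take LEFT -> hotel
i=2: L=golf R=golf -> agree -> golf
i=3: L=echo R=echo -> agree -> echo
i=4: BASE=delta L=hotel R=foxtrot all differ -> CONFLICT
i=5: L=golf R=golf -> agree -> golf
i=6: L=hotel R=hotel -> agree -> hotel
i=7: L=foxtrot=BASE, R=delta -> take RIGHT -> delta
Conflict count: 1

Answer: 1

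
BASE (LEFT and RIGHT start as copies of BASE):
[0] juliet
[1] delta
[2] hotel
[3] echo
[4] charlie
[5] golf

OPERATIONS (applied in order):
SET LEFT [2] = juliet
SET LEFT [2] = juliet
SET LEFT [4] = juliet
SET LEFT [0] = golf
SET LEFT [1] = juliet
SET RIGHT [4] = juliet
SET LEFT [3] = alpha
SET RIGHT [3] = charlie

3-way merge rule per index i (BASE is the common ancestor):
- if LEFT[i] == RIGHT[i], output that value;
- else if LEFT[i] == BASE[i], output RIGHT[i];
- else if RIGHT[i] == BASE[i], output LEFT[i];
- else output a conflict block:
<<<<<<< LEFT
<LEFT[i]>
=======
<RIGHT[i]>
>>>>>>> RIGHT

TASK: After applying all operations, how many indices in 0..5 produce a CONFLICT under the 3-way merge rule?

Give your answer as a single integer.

Final LEFT:  [golf, juliet, juliet, alpha, juliet, golf]
Final RIGHT: [juliet, delta, hotel, charlie, juliet, golf]
i=0: L=golf, R=juliet=BASE -> take LEFT -> golf
i=1: L=juliet, R=delta=BASE -> take LEFT -> juliet
i=2: L=juliet, R=hotel=BASE -> take LEFT -> juliet
i=3: BASE=echo L=alpha R=charlie all differ -> CONFLICT
i=4: L=juliet R=juliet -> agree -> juliet
i=5: L=golf R=golf -> agree -> golf
Conflict count: 1

Answer: 1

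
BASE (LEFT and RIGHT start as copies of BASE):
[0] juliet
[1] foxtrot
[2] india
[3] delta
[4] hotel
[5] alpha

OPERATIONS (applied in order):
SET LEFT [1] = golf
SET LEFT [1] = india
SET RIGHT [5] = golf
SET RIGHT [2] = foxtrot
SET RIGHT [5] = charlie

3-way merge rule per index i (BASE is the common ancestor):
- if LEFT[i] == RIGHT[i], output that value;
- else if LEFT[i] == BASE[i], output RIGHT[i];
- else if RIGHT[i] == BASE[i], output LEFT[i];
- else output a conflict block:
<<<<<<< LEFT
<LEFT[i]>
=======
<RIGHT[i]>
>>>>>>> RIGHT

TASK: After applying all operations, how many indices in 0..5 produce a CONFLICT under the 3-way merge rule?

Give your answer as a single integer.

Answer: 0

Derivation:
Final LEFT:  [juliet, india, india, delta, hotel, alpha]
Final RIGHT: [juliet, foxtrot, foxtrot, delta, hotel, charlie]
i=0: L=juliet R=juliet -> agree -> juliet
i=1: L=india, R=foxtrot=BASE -> take LEFT -> india
i=2: L=india=BASE, R=foxtrot -> take RIGHT -> foxtrot
i=3: L=delta R=delta -> agree -> delta
i=4: L=hotel R=hotel -> agree -> hotel
i=5: L=alpha=BASE, R=charlie -> take RIGHT -> charlie
Conflict count: 0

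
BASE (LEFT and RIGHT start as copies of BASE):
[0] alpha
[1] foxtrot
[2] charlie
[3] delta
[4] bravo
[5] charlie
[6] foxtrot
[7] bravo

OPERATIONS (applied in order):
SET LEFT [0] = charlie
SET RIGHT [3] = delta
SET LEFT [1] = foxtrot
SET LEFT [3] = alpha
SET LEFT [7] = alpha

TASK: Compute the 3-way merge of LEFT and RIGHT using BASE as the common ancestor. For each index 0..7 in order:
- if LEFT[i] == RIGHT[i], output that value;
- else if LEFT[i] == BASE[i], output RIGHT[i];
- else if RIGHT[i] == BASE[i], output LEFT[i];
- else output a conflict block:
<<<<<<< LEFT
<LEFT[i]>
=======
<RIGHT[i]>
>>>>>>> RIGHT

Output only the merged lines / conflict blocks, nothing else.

Answer: charlie
foxtrot
charlie
alpha
bravo
charlie
foxtrot
alpha

Derivation:
Final LEFT:  [charlie, foxtrot, charlie, alpha, bravo, charlie, foxtrot, alpha]
Final RIGHT: [alpha, foxtrot, charlie, delta, bravo, charlie, foxtrot, bravo]
i=0: L=charlie, R=alpha=BASE -> take LEFT -> charlie
i=1: L=foxtrot R=foxtrot -> agree -> foxtrot
i=2: L=charlie R=charlie -> agree -> charlie
i=3: L=alpha, R=delta=BASE -> take LEFT -> alpha
i=4: L=bravo R=bravo -> agree -> bravo
i=5: L=charlie R=charlie -> agree -> charlie
i=6: L=foxtrot R=foxtrot -> agree -> foxtrot
i=7: L=alpha, R=bravo=BASE -> take LEFT -> alpha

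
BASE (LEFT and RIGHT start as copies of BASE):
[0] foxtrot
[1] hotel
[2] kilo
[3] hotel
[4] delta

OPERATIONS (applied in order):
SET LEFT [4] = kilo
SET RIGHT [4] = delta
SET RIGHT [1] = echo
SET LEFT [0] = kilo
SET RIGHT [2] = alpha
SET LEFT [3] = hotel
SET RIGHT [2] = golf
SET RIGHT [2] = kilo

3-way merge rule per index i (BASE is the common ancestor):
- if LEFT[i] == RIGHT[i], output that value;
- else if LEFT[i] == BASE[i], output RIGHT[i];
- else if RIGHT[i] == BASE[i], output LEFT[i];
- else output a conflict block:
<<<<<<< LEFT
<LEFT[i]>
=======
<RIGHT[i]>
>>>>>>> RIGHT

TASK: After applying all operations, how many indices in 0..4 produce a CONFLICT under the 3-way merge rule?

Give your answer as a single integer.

Answer: 0

Derivation:
Final LEFT:  [kilo, hotel, kilo, hotel, kilo]
Final RIGHT: [foxtrot, echo, kilo, hotel, delta]
i=0: L=kilo, R=foxtrot=BASE -> take LEFT -> kilo
i=1: L=hotel=BASE, R=echo -> take RIGHT -> echo
i=2: L=kilo R=kilo -> agree -> kilo
i=3: L=hotel R=hotel -> agree -> hotel
i=4: L=kilo, R=delta=BASE -> take LEFT -> kilo
Conflict count: 0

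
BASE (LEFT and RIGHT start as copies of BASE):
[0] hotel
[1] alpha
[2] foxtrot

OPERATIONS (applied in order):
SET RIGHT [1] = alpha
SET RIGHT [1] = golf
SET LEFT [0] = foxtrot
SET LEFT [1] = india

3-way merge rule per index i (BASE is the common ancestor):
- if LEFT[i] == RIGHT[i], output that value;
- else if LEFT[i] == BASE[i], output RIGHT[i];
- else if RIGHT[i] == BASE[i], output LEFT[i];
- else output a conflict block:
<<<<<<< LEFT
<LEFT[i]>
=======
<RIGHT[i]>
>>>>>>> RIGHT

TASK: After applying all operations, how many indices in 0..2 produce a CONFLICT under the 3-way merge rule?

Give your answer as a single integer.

Final LEFT:  [foxtrot, india, foxtrot]
Final RIGHT: [hotel, golf, foxtrot]
i=0: L=foxtrot, R=hotel=BASE -> take LEFT -> foxtrot
i=1: BASE=alpha L=india R=golf all differ -> CONFLICT
i=2: L=foxtrot R=foxtrot -> agree -> foxtrot
Conflict count: 1

Answer: 1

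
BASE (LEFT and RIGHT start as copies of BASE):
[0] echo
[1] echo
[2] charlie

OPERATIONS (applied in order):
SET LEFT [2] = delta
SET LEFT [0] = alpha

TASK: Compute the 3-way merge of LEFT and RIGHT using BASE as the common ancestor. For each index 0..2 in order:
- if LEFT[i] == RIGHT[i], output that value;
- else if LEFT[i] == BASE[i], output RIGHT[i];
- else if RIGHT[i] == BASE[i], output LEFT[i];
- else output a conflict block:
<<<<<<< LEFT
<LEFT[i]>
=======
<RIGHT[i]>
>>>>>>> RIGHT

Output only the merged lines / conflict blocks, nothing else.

Answer: alpha
echo
delta

Derivation:
Final LEFT:  [alpha, echo, delta]
Final RIGHT: [echo, echo, charlie]
i=0: L=alpha, R=echo=BASE -> take LEFT -> alpha
i=1: L=echo R=echo -> agree -> echo
i=2: L=delta, R=charlie=BASE -> take LEFT -> delta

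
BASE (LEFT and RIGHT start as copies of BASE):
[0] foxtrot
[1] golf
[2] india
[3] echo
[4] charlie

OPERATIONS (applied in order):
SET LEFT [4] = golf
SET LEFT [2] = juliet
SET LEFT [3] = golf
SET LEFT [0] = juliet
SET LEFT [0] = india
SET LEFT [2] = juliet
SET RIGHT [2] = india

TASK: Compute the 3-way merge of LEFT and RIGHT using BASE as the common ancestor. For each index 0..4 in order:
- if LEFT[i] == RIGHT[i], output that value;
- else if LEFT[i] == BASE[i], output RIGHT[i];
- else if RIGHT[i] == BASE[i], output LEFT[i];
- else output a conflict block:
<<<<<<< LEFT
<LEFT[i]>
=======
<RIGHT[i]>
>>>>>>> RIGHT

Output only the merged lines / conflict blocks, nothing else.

Answer: india
golf
juliet
golf
golf

Derivation:
Final LEFT:  [india, golf, juliet, golf, golf]
Final RIGHT: [foxtrot, golf, india, echo, charlie]
i=0: L=india, R=foxtrot=BASE -> take LEFT -> india
i=1: L=golf R=golf -> agree -> golf
i=2: L=juliet, R=india=BASE -> take LEFT -> juliet
i=3: L=golf, R=echo=BASE -> take LEFT -> golf
i=4: L=golf, R=charlie=BASE -> take LEFT -> golf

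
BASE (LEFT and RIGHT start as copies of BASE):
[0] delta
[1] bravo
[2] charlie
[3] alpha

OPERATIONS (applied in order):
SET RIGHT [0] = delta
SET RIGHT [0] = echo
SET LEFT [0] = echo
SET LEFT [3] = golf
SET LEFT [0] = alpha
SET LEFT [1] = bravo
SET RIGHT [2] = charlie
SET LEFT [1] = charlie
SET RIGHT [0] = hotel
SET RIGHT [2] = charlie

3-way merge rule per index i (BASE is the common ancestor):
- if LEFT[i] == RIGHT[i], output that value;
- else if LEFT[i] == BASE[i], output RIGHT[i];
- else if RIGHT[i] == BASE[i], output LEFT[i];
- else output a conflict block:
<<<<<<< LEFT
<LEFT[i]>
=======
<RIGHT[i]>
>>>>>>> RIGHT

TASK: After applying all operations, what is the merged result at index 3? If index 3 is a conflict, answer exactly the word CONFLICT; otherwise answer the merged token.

Final LEFT:  [alpha, charlie, charlie, golf]
Final RIGHT: [hotel, bravo, charlie, alpha]
i=0: BASE=delta L=alpha R=hotel all differ -> CONFLICT
i=1: L=charlie, R=bravo=BASE -> take LEFT -> charlie
i=2: L=charlie R=charlie -> agree -> charlie
i=3: L=golf, R=alpha=BASE -> take LEFT -> golf
Index 3 -> golf

Answer: golf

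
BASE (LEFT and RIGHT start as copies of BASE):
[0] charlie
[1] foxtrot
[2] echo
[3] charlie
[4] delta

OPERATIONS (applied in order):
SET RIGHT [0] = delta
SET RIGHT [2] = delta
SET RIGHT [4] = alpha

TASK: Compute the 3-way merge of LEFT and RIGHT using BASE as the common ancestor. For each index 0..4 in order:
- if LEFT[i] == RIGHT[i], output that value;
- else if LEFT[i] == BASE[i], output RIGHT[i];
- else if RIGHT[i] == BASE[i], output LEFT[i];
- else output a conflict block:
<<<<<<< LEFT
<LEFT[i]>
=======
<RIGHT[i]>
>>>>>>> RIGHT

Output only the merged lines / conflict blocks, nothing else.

Answer: delta
foxtrot
delta
charlie
alpha

Derivation:
Final LEFT:  [charlie, foxtrot, echo, charlie, delta]
Final RIGHT: [delta, foxtrot, delta, charlie, alpha]
i=0: L=charlie=BASE, R=delta -> take RIGHT -> delta
i=1: L=foxtrot R=foxtrot -> agree -> foxtrot
i=2: L=echo=BASE, R=delta -> take RIGHT -> delta
i=3: L=charlie R=charlie -> agree -> charlie
i=4: L=delta=BASE, R=alpha -> take RIGHT -> alpha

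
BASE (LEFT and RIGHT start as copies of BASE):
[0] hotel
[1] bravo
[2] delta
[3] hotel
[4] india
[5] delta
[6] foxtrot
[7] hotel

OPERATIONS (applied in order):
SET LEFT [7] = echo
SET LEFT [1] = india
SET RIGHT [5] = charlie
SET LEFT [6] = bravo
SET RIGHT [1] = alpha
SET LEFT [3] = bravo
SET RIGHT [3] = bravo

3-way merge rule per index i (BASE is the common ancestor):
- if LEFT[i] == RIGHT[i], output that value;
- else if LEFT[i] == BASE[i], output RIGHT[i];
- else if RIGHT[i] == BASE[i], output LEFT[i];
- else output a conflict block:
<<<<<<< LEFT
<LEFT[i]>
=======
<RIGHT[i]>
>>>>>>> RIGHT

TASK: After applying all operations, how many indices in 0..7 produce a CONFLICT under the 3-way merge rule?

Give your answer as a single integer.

Answer: 1

Derivation:
Final LEFT:  [hotel, india, delta, bravo, india, delta, bravo, echo]
Final RIGHT: [hotel, alpha, delta, bravo, india, charlie, foxtrot, hotel]
i=0: L=hotel R=hotel -> agree -> hotel
i=1: BASE=bravo L=india R=alpha all differ -> CONFLICT
i=2: L=delta R=delta -> agree -> delta
i=3: L=bravo R=bravo -> agree -> bravo
i=4: L=india R=india -> agree -> india
i=5: L=delta=BASE, R=charlie -> take RIGHT -> charlie
i=6: L=bravo, R=foxtrot=BASE -> take LEFT -> bravo
i=7: L=echo, R=hotel=BASE -> take LEFT -> echo
Conflict count: 1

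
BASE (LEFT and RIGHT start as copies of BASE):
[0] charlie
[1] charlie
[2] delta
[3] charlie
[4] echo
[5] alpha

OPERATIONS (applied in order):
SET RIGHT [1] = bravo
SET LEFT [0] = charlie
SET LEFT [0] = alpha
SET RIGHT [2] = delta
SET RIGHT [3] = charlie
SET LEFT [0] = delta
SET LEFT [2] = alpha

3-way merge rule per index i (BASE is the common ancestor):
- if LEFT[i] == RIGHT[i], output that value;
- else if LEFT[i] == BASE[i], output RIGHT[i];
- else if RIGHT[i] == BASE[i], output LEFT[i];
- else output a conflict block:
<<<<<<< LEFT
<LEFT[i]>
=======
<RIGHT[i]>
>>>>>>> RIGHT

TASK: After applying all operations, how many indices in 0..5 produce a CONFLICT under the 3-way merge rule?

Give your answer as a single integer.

Final LEFT:  [delta, charlie, alpha, charlie, echo, alpha]
Final RIGHT: [charlie, bravo, delta, charlie, echo, alpha]
i=0: L=delta, R=charlie=BASE -> take LEFT -> delta
i=1: L=charlie=BASE, R=bravo -> take RIGHT -> bravo
i=2: L=alpha, R=delta=BASE -> take LEFT -> alpha
i=3: L=charlie R=charlie -> agree -> charlie
i=4: L=echo R=echo -> agree -> echo
i=5: L=alpha R=alpha -> agree -> alpha
Conflict count: 0

Answer: 0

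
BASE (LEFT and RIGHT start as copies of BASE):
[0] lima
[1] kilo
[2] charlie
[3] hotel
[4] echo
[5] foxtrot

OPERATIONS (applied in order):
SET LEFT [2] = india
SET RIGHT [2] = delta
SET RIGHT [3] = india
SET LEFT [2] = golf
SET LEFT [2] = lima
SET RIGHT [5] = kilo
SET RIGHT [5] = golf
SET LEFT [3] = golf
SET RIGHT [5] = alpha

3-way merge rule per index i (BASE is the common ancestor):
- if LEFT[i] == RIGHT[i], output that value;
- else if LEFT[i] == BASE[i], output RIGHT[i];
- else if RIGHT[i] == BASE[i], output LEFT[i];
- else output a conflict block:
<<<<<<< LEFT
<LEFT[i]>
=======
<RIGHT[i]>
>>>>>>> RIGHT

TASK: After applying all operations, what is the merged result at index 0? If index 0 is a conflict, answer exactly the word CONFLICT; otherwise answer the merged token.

Final LEFT:  [lima, kilo, lima, golf, echo, foxtrot]
Final RIGHT: [lima, kilo, delta, india, echo, alpha]
i=0: L=lima R=lima -> agree -> lima
i=1: L=kilo R=kilo -> agree -> kilo
i=2: BASE=charlie L=lima R=delta all differ -> CONFLICT
i=3: BASE=hotel L=golf R=india all differ -> CONFLICT
i=4: L=echo R=echo -> agree -> echo
i=5: L=foxtrot=BASE, R=alpha -> take RIGHT -> alpha
Index 0 -> lima

Answer: lima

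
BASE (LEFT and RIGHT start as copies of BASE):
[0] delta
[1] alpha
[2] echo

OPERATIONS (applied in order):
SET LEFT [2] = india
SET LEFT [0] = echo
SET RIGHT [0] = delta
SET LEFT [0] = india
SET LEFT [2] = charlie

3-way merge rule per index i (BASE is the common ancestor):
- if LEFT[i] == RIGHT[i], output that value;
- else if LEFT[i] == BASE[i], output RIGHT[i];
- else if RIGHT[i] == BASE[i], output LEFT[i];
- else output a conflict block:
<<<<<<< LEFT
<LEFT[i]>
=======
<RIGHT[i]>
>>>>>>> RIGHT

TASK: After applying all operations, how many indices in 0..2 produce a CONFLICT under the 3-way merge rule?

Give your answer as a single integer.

Answer: 0

Derivation:
Final LEFT:  [india, alpha, charlie]
Final RIGHT: [delta, alpha, echo]
i=0: L=india, R=delta=BASE -> take LEFT -> india
i=1: L=alpha R=alpha -> agree -> alpha
i=2: L=charlie, R=echo=BASE -> take LEFT -> charlie
Conflict count: 0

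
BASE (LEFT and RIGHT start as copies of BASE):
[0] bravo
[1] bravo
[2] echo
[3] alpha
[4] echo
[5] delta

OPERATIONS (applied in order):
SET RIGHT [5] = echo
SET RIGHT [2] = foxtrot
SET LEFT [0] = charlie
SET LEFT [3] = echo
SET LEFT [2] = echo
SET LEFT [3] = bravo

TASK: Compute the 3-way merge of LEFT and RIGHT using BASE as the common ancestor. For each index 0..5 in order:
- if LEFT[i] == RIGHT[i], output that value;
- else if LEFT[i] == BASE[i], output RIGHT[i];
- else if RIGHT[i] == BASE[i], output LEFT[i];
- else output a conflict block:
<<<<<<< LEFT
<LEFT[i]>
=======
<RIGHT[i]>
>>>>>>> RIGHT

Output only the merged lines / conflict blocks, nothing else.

Answer: charlie
bravo
foxtrot
bravo
echo
echo

Derivation:
Final LEFT:  [charlie, bravo, echo, bravo, echo, delta]
Final RIGHT: [bravo, bravo, foxtrot, alpha, echo, echo]
i=0: L=charlie, R=bravo=BASE -> take LEFT -> charlie
i=1: L=bravo R=bravo -> agree -> bravo
i=2: L=echo=BASE, R=foxtrot -> take RIGHT -> foxtrot
i=3: L=bravo, R=alpha=BASE -> take LEFT -> bravo
i=4: L=echo R=echo -> agree -> echo
i=5: L=delta=BASE, R=echo -> take RIGHT -> echo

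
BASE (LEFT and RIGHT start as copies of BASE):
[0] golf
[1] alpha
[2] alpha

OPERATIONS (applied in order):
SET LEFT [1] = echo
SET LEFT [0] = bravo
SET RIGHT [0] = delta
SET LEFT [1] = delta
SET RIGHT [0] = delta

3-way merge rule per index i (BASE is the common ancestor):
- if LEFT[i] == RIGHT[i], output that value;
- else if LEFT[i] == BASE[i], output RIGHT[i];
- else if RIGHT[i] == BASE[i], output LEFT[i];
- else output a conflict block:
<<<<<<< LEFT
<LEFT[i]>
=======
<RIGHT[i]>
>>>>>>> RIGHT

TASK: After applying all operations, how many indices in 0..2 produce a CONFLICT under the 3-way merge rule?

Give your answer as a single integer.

Answer: 1

Derivation:
Final LEFT:  [bravo, delta, alpha]
Final RIGHT: [delta, alpha, alpha]
i=0: BASE=golf L=bravo R=delta all differ -> CONFLICT
i=1: L=delta, R=alpha=BASE -> take LEFT -> delta
i=2: L=alpha R=alpha -> agree -> alpha
Conflict count: 1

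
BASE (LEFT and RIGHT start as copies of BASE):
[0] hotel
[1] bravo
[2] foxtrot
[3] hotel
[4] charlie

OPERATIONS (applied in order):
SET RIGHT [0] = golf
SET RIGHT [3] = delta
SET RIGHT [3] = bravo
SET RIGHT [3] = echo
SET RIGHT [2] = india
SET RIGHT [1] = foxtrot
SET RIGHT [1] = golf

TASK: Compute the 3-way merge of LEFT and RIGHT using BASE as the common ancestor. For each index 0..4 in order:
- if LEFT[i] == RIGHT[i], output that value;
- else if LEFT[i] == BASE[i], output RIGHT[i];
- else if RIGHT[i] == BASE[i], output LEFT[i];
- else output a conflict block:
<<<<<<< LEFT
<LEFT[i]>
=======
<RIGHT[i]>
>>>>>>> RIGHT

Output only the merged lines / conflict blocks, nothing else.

Answer: golf
golf
india
echo
charlie

Derivation:
Final LEFT:  [hotel, bravo, foxtrot, hotel, charlie]
Final RIGHT: [golf, golf, india, echo, charlie]
i=0: L=hotel=BASE, R=golf -> take RIGHT -> golf
i=1: L=bravo=BASE, R=golf -> take RIGHT -> golf
i=2: L=foxtrot=BASE, R=india -> take RIGHT -> india
i=3: L=hotel=BASE, R=echo -> take RIGHT -> echo
i=4: L=charlie R=charlie -> agree -> charlie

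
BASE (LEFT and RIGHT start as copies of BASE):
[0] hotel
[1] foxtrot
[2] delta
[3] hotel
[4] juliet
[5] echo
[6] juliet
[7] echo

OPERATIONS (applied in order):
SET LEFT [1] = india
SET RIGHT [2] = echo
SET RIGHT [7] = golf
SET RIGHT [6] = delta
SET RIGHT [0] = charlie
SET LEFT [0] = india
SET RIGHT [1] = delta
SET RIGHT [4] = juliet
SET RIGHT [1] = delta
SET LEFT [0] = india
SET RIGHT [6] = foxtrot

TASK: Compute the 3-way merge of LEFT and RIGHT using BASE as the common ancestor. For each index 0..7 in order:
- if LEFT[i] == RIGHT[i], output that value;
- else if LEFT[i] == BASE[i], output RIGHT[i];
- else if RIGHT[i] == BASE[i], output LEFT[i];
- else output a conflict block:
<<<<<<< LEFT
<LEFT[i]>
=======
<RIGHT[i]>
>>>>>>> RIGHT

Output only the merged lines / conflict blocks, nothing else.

Answer: <<<<<<< LEFT
india
=======
charlie
>>>>>>> RIGHT
<<<<<<< LEFT
india
=======
delta
>>>>>>> RIGHT
echo
hotel
juliet
echo
foxtrot
golf

Derivation:
Final LEFT:  [india, india, delta, hotel, juliet, echo, juliet, echo]
Final RIGHT: [charlie, delta, echo, hotel, juliet, echo, foxtrot, golf]
i=0: BASE=hotel L=india R=charlie all differ -> CONFLICT
i=1: BASE=foxtrot L=india R=delta all differ -> CONFLICT
i=2: L=delta=BASE, R=echo -> take RIGHT -> echo
i=3: L=hotel R=hotel -> agree -> hotel
i=4: L=juliet R=juliet -> agree -> juliet
i=5: L=echo R=echo -> agree -> echo
i=6: L=juliet=BASE, R=foxtrot -> take RIGHT -> foxtrot
i=7: L=echo=BASE, R=golf -> take RIGHT -> golf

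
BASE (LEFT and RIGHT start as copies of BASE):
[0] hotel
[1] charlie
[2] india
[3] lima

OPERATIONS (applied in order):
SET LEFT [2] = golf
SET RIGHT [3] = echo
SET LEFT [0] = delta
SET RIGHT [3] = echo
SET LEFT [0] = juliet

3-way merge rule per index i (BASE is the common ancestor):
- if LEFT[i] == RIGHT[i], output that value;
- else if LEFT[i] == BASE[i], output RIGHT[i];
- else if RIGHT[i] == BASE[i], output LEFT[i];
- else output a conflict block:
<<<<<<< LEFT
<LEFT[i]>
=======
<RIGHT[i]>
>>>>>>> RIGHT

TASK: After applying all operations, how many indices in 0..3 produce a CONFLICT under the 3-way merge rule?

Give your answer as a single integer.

Final LEFT:  [juliet, charlie, golf, lima]
Final RIGHT: [hotel, charlie, india, echo]
i=0: L=juliet, R=hotel=BASE -> take LEFT -> juliet
i=1: L=charlie R=charlie -> agree -> charlie
i=2: L=golf, R=india=BASE -> take LEFT -> golf
i=3: L=lima=BASE, R=echo -> take RIGHT -> echo
Conflict count: 0

Answer: 0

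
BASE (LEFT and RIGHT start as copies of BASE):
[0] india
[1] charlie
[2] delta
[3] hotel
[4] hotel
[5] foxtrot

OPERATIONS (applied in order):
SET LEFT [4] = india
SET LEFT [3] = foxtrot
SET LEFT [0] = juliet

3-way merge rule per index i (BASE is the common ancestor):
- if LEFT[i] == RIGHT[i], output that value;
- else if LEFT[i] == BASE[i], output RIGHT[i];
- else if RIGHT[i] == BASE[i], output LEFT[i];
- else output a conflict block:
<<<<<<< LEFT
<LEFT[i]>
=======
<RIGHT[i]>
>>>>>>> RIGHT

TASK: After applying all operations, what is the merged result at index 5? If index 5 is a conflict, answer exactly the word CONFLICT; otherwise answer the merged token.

Answer: foxtrot

Derivation:
Final LEFT:  [juliet, charlie, delta, foxtrot, india, foxtrot]
Final RIGHT: [india, charlie, delta, hotel, hotel, foxtrot]
i=0: L=juliet, R=india=BASE -> take LEFT -> juliet
i=1: L=charlie R=charlie -> agree -> charlie
i=2: L=delta R=delta -> agree -> delta
i=3: L=foxtrot, R=hotel=BASE -> take LEFT -> foxtrot
i=4: L=india, R=hotel=BASE -> take LEFT -> india
i=5: L=foxtrot R=foxtrot -> agree -> foxtrot
Index 5 -> foxtrot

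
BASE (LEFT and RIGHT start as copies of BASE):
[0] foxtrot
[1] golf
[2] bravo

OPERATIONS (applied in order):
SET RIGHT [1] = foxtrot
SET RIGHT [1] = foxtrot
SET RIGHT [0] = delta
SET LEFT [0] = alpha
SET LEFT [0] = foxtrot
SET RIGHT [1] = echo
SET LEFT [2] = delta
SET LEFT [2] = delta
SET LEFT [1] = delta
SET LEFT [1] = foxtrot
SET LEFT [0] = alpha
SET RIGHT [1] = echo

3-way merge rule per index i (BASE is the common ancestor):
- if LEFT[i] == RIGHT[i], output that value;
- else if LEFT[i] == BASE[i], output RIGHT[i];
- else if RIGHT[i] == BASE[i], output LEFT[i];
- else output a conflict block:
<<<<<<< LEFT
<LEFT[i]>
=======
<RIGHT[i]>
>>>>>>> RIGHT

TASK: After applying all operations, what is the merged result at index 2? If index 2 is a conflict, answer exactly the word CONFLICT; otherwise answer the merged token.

Answer: delta

Derivation:
Final LEFT:  [alpha, foxtrot, delta]
Final RIGHT: [delta, echo, bravo]
i=0: BASE=foxtrot L=alpha R=delta all differ -> CONFLICT
i=1: BASE=golf L=foxtrot R=echo all differ -> CONFLICT
i=2: L=delta, R=bravo=BASE -> take LEFT -> delta
Index 2 -> delta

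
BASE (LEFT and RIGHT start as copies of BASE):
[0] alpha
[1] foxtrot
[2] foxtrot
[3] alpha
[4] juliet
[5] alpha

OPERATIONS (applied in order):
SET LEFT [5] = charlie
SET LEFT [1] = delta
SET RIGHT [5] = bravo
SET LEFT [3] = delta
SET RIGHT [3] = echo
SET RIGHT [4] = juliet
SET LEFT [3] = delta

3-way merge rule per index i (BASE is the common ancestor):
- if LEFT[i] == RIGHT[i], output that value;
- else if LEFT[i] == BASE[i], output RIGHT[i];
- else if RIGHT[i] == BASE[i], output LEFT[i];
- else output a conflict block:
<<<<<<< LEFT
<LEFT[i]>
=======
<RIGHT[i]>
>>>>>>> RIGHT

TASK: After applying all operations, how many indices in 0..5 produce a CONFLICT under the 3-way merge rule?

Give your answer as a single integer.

Answer: 2

Derivation:
Final LEFT:  [alpha, delta, foxtrot, delta, juliet, charlie]
Final RIGHT: [alpha, foxtrot, foxtrot, echo, juliet, bravo]
i=0: L=alpha R=alpha -> agree -> alpha
i=1: L=delta, R=foxtrot=BASE -> take LEFT -> delta
i=2: L=foxtrot R=foxtrot -> agree -> foxtrot
i=3: BASE=alpha L=delta R=echo all differ -> CONFLICT
i=4: L=juliet R=juliet -> agree -> juliet
i=5: BASE=alpha L=charlie R=bravo all differ -> CONFLICT
Conflict count: 2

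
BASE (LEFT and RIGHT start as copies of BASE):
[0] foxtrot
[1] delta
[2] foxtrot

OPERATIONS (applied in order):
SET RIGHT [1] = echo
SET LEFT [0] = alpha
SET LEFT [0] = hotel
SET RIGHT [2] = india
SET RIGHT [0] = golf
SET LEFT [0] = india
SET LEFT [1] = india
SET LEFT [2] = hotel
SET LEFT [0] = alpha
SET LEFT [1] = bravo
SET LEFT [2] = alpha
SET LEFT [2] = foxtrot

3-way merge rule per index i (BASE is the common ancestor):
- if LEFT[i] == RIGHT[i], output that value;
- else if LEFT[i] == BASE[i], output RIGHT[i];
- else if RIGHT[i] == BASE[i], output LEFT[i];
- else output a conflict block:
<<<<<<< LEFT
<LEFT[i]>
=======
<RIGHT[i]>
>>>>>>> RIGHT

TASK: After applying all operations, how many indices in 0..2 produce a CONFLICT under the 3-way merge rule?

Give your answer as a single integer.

Answer: 2

Derivation:
Final LEFT:  [alpha, bravo, foxtrot]
Final RIGHT: [golf, echo, india]
i=0: BASE=foxtrot L=alpha R=golf all differ -> CONFLICT
i=1: BASE=delta L=bravo R=echo all differ -> CONFLICT
i=2: L=foxtrot=BASE, R=india -> take RIGHT -> india
Conflict count: 2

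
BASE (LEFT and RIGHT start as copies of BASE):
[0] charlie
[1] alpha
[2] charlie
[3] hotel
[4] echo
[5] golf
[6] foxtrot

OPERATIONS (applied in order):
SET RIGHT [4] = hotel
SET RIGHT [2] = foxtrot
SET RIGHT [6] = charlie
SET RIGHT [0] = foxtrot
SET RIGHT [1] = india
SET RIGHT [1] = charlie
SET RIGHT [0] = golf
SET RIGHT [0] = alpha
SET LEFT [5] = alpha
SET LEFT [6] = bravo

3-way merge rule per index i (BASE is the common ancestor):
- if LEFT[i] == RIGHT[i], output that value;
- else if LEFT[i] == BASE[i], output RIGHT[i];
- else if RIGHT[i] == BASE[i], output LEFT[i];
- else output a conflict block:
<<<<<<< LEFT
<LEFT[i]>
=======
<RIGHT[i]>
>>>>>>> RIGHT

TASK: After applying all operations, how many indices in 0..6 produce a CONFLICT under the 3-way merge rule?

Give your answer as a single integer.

Final LEFT:  [charlie, alpha, charlie, hotel, echo, alpha, bravo]
Final RIGHT: [alpha, charlie, foxtrot, hotel, hotel, golf, charlie]
i=0: L=charlie=BASE, R=alpha -> take RIGHT -> alpha
i=1: L=alpha=BASE, R=charlie -> take RIGHT -> charlie
i=2: L=charlie=BASE, R=foxtrot -> take RIGHT -> foxtrot
i=3: L=hotel R=hotel -> agree -> hotel
i=4: L=echo=BASE, R=hotel -> take RIGHT -> hotel
i=5: L=alpha, R=golf=BASE -> take LEFT -> alpha
i=6: BASE=foxtrot L=bravo R=charlie all differ -> CONFLICT
Conflict count: 1

Answer: 1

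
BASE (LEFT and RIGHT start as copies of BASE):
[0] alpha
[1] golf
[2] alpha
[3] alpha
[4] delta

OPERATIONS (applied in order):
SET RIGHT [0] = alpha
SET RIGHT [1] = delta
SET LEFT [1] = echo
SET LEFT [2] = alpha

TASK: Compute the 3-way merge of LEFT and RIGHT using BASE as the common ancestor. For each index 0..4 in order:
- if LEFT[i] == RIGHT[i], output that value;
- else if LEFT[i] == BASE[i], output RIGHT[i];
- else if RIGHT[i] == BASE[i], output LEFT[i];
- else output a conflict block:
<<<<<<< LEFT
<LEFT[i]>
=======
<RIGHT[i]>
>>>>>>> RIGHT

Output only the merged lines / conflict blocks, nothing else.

Final LEFT:  [alpha, echo, alpha, alpha, delta]
Final RIGHT: [alpha, delta, alpha, alpha, delta]
i=0: L=alpha R=alpha -> agree -> alpha
i=1: BASE=golf L=echo R=delta all differ -> CONFLICT
i=2: L=alpha R=alpha -> agree -> alpha
i=3: L=alpha R=alpha -> agree -> alpha
i=4: L=delta R=delta -> agree -> delta

Answer: alpha
<<<<<<< LEFT
echo
=======
delta
>>>>>>> RIGHT
alpha
alpha
delta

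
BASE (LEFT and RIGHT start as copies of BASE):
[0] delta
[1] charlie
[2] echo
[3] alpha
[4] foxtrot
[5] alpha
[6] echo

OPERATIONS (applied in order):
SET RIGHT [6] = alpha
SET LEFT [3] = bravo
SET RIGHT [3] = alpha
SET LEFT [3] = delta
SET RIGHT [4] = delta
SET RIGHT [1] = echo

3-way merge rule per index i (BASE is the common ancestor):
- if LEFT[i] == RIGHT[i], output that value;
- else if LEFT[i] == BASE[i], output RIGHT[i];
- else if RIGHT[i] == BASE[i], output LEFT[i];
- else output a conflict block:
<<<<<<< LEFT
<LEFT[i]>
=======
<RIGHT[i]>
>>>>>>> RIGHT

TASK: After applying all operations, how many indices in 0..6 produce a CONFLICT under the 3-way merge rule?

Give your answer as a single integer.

Final LEFT:  [delta, charlie, echo, delta, foxtrot, alpha, echo]
Final RIGHT: [delta, echo, echo, alpha, delta, alpha, alpha]
i=0: L=delta R=delta -> agree -> delta
i=1: L=charlie=BASE, R=echo -> take RIGHT -> echo
i=2: L=echo R=echo -> agree -> echo
i=3: L=delta, R=alpha=BASE -> take LEFT -> delta
i=4: L=foxtrot=BASE, R=delta -> take RIGHT -> delta
i=5: L=alpha R=alpha -> agree -> alpha
i=6: L=echo=BASE, R=alpha -> take RIGHT -> alpha
Conflict count: 0

Answer: 0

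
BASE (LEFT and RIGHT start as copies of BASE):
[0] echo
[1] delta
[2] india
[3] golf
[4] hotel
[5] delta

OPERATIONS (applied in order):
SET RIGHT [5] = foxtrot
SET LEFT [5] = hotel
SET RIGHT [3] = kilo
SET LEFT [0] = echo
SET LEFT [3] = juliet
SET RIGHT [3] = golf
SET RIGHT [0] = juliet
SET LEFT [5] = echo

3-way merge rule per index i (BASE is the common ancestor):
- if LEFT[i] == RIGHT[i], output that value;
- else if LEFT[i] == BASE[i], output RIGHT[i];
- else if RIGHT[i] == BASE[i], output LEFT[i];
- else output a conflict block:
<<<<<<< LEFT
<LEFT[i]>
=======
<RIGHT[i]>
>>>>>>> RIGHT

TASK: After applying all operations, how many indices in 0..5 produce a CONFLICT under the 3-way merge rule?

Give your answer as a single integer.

Answer: 1

Derivation:
Final LEFT:  [echo, delta, india, juliet, hotel, echo]
Final RIGHT: [juliet, delta, india, golf, hotel, foxtrot]
i=0: L=echo=BASE, R=juliet -> take RIGHT -> juliet
i=1: L=delta R=delta -> agree -> delta
i=2: L=india R=india -> agree -> india
i=3: L=juliet, R=golf=BASE -> take LEFT -> juliet
i=4: L=hotel R=hotel -> agree -> hotel
i=5: BASE=delta L=echo R=foxtrot all differ -> CONFLICT
Conflict count: 1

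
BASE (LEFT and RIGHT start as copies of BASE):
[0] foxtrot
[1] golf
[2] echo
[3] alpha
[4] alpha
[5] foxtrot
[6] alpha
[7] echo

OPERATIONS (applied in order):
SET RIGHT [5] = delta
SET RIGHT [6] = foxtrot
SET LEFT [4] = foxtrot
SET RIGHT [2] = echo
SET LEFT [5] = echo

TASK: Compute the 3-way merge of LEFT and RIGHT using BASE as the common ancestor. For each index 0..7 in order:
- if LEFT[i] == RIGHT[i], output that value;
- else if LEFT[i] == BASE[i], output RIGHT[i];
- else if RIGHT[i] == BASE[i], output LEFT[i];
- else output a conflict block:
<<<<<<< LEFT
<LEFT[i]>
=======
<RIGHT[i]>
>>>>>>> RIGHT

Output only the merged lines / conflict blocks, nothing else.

Answer: foxtrot
golf
echo
alpha
foxtrot
<<<<<<< LEFT
echo
=======
delta
>>>>>>> RIGHT
foxtrot
echo

Derivation:
Final LEFT:  [foxtrot, golf, echo, alpha, foxtrot, echo, alpha, echo]
Final RIGHT: [foxtrot, golf, echo, alpha, alpha, delta, foxtrot, echo]
i=0: L=foxtrot R=foxtrot -> agree -> foxtrot
i=1: L=golf R=golf -> agree -> golf
i=2: L=echo R=echo -> agree -> echo
i=3: L=alpha R=alpha -> agree -> alpha
i=4: L=foxtrot, R=alpha=BASE -> take LEFT -> foxtrot
i=5: BASE=foxtrot L=echo R=delta all differ -> CONFLICT
i=6: L=alpha=BASE, R=foxtrot -> take RIGHT -> foxtrot
i=7: L=echo R=echo -> agree -> echo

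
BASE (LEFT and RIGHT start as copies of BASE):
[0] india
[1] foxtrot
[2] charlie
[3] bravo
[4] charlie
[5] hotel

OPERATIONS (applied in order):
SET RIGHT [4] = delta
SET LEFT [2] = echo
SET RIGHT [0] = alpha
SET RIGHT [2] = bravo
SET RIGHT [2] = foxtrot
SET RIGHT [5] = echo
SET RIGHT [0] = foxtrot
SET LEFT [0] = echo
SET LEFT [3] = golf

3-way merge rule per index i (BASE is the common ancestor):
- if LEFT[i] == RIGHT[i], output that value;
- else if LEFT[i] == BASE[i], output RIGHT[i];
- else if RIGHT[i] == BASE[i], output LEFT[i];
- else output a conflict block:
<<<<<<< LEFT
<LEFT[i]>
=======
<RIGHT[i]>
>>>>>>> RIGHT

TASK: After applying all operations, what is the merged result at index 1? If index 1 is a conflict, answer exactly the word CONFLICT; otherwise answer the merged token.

Answer: foxtrot

Derivation:
Final LEFT:  [echo, foxtrot, echo, golf, charlie, hotel]
Final RIGHT: [foxtrot, foxtrot, foxtrot, bravo, delta, echo]
i=0: BASE=india L=echo R=foxtrot all differ -> CONFLICT
i=1: L=foxtrot R=foxtrot -> agree -> foxtrot
i=2: BASE=charlie L=echo R=foxtrot all differ -> CONFLICT
i=3: L=golf, R=bravo=BASE -> take LEFT -> golf
i=4: L=charlie=BASE, R=delta -> take RIGHT -> delta
i=5: L=hotel=BASE, R=echo -> take RIGHT -> echo
Index 1 -> foxtrot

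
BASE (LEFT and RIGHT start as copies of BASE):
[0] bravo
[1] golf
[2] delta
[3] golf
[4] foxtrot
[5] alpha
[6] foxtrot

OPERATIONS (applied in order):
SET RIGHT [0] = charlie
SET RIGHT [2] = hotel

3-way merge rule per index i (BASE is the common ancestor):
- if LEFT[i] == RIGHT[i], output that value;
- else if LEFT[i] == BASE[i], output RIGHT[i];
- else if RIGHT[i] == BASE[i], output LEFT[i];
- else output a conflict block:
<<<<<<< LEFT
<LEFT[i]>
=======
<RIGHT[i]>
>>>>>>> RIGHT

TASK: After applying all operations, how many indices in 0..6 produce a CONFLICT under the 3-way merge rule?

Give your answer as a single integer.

Answer: 0

Derivation:
Final LEFT:  [bravo, golf, delta, golf, foxtrot, alpha, foxtrot]
Final RIGHT: [charlie, golf, hotel, golf, foxtrot, alpha, foxtrot]
i=0: L=bravo=BASE, R=charlie -> take RIGHT -> charlie
i=1: L=golf R=golf -> agree -> golf
i=2: L=delta=BASE, R=hotel -> take RIGHT -> hotel
i=3: L=golf R=golf -> agree -> golf
i=4: L=foxtrot R=foxtrot -> agree -> foxtrot
i=5: L=alpha R=alpha -> agree -> alpha
i=6: L=foxtrot R=foxtrot -> agree -> foxtrot
Conflict count: 0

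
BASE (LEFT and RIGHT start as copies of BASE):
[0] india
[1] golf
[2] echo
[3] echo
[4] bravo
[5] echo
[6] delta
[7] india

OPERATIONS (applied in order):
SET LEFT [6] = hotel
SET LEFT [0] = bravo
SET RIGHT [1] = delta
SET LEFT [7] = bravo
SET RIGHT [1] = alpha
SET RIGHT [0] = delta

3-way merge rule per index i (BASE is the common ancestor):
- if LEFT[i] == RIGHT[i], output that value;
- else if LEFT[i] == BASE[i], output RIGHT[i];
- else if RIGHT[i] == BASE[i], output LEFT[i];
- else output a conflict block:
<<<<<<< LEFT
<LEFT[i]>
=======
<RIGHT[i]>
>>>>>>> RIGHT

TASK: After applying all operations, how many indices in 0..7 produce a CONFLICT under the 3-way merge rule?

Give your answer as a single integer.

Final LEFT:  [bravo, golf, echo, echo, bravo, echo, hotel, bravo]
Final RIGHT: [delta, alpha, echo, echo, bravo, echo, delta, india]
i=0: BASE=india L=bravo R=delta all differ -> CONFLICT
i=1: L=golf=BASE, R=alpha -> take RIGHT -> alpha
i=2: L=echo R=echo -> agree -> echo
i=3: L=echo R=echo -> agree -> echo
i=4: L=bravo R=bravo -> agree -> bravo
i=5: L=echo R=echo -> agree -> echo
i=6: L=hotel, R=delta=BASE -> take LEFT -> hotel
i=7: L=bravo, R=india=BASE -> take LEFT -> bravo
Conflict count: 1

Answer: 1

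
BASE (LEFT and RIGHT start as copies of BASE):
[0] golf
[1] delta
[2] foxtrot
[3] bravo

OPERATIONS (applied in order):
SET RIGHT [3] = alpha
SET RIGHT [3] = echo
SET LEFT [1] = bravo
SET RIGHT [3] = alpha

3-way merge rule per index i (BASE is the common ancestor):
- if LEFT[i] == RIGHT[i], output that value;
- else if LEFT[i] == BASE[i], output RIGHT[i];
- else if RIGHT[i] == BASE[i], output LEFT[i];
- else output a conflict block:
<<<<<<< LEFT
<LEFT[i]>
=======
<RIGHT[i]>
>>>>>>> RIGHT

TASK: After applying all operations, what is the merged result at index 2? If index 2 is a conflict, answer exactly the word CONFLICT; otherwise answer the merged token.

Final LEFT:  [golf, bravo, foxtrot, bravo]
Final RIGHT: [golf, delta, foxtrot, alpha]
i=0: L=golf R=golf -> agree -> golf
i=1: L=bravo, R=delta=BASE -> take LEFT -> bravo
i=2: L=foxtrot R=foxtrot -> agree -> foxtrot
i=3: L=bravo=BASE, R=alpha -> take RIGHT -> alpha
Index 2 -> foxtrot

Answer: foxtrot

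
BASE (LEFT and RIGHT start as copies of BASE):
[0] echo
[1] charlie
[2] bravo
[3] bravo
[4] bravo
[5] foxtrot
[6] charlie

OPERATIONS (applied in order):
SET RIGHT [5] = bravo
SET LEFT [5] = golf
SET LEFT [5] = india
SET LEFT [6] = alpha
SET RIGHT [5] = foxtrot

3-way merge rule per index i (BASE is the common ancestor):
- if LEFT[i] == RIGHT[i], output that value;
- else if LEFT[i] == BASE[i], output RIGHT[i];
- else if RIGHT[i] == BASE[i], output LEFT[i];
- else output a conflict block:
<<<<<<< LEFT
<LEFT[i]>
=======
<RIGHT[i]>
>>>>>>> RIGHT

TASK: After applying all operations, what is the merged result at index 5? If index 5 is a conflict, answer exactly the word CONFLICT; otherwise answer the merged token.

Answer: india

Derivation:
Final LEFT:  [echo, charlie, bravo, bravo, bravo, india, alpha]
Final RIGHT: [echo, charlie, bravo, bravo, bravo, foxtrot, charlie]
i=0: L=echo R=echo -> agree -> echo
i=1: L=charlie R=charlie -> agree -> charlie
i=2: L=bravo R=bravo -> agree -> bravo
i=3: L=bravo R=bravo -> agree -> bravo
i=4: L=bravo R=bravo -> agree -> bravo
i=5: L=india, R=foxtrot=BASE -> take LEFT -> india
i=6: L=alpha, R=charlie=BASE -> take LEFT -> alpha
Index 5 -> india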